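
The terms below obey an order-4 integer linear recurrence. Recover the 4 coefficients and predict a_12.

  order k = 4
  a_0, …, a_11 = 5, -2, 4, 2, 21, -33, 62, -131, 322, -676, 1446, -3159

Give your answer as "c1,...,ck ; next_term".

  a_4 = -1·2 + 1·4 + -2·-2 + 3·5 = 21
  a_5 = -1·21 + 1·2 + -2·4 + 3·-2 = -33
  a_6 = -1·-33 + 1·21 + -2·2 + 3·4 = 62
  a_7 = -1·62 + 1·-33 + -2·21 + 3·2 = -131
  a_8 = -1·-131 + 1·62 + -2·-33 + 3·21 = 322
  a_9 = -1·322 + 1·-131 + -2·62 + 3·-33 = -676
  a_10 = -1·-676 + 1·322 + -2·-131 + 3·62 = 1446
  a_11 = -1·1446 + 1·-676 + -2·322 + 3·-131 = -3159
  a_12 = -1·-3159 + 1·1446 + -2·-676 + 3·322 = 6923

-1,1,-2,3 ; 6923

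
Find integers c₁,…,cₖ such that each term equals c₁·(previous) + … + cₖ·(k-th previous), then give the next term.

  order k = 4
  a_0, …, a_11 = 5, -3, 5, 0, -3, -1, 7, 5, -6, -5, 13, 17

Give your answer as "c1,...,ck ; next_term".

  a_4 = 1·0 + -1·5 + 1·-3 + 1·5 = -3
  a_5 = 1·-3 + -1·0 + 1·5 + 1·-3 = -1
  a_6 = 1·-1 + -1·-3 + 1·0 + 1·5 = 7
  a_7 = 1·7 + -1·-1 + 1·-3 + 1·0 = 5
  a_8 = 1·5 + -1·7 + 1·-1 + 1·-3 = -6
  a_9 = 1·-6 + -1·5 + 1·7 + 1·-1 = -5
  a_10 = 1·-5 + -1·-6 + 1·5 + 1·7 = 13
  a_11 = 1·13 + -1·-5 + 1·-6 + 1·5 = 17
  a_12 = 1·17 + -1·13 + 1·-5 + 1·-6 = -7

1,-1,1,1 ; -7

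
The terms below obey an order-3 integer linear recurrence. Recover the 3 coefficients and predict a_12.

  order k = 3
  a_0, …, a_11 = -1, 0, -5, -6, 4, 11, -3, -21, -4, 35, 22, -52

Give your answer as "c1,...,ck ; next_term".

1,-2,1 ; -61

  a_3 = 1·-5 + -2·0 + 1·-1 = -6
  a_4 = 1·-6 + -2·-5 + 1·0 = 4
  a_5 = 1·4 + -2·-6 + 1·-5 = 11
  a_6 = 1·11 + -2·4 + 1·-6 = -3
  a_7 = 1·-3 + -2·11 + 1·4 = -21
  a_8 = 1·-21 + -2·-3 + 1·11 = -4
  a_9 = 1·-4 + -2·-21 + 1·-3 = 35
  a_10 = 1·35 + -2·-4 + 1·-21 = 22
  a_11 = 1·22 + -2·35 + 1·-4 = -52
  a_12 = 1·-52 + -2·22 + 1·35 = -61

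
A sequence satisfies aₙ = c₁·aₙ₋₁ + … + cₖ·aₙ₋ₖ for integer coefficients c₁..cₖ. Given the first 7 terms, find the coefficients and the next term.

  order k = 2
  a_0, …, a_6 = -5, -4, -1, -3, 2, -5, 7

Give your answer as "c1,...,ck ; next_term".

  a_2 = -1·-4 + 1·-5 = -1
  a_3 = -1·-1 + 1·-4 = -3
  a_4 = -1·-3 + 1·-1 = 2
  a_5 = -1·2 + 1·-3 = -5
  a_6 = -1·-5 + 1·2 = 7
  a_7 = -1·7 + 1·-5 = -12

-1,1 ; -12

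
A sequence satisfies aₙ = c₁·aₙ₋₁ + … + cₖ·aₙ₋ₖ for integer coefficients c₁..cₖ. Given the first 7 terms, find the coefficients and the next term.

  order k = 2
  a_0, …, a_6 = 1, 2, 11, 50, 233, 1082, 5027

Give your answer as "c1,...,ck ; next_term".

  a_2 = 4·2 + 3·1 = 11
  a_3 = 4·11 + 3·2 = 50
  a_4 = 4·50 + 3·11 = 233
  a_5 = 4·233 + 3·50 = 1082
  a_6 = 4·1082 + 3·233 = 5027
  a_7 = 4·5027 + 3·1082 = 23354

4,3 ; 23354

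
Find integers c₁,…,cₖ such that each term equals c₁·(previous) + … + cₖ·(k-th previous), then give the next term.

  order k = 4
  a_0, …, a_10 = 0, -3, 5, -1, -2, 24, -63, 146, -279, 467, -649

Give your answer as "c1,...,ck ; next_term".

  a_4 = -2·-1 + 1·5 + 3·-3 + -2·0 = -2
  a_5 = -2·-2 + 1·-1 + 3·5 + -2·-3 = 24
  a_6 = -2·24 + 1·-2 + 3·-1 + -2·5 = -63
  a_7 = -2·-63 + 1·24 + 3·-2 + -2·-1 = 146
  a_8 = -2·146 + 1·-63 + 3·24 + -2·-2 = -279
  a_9 = -2·-279 + 1·146 + 3·-63 + -2·24 = 467
  a_10 = -2·467 + 1·-279 + 3·146 + -2·-63 = -649
  a_11 = -2·-649 + 1·467 + 3·-279 + -2·146 = 636

-2,1,3,-2 ; 636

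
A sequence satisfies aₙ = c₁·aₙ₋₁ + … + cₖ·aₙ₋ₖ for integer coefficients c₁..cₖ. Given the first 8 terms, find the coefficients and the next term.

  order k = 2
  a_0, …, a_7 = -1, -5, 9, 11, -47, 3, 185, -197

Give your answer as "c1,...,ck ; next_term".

  a_2 = -1·-5 + -4·-1 = 9
  a_3 = -1·9 + -4·-5 = 11
  a_4 = -1·11 + -4·9 = -47
  a_5 = -1·-47 + -4·11 = 3
  a_6 = -1·3 + -4·-47 = 185
  a_7 = -1·185 + -4·3 = -197
  a_8 = -1·-197 + -4·185 = -543

-1,-4 ; -543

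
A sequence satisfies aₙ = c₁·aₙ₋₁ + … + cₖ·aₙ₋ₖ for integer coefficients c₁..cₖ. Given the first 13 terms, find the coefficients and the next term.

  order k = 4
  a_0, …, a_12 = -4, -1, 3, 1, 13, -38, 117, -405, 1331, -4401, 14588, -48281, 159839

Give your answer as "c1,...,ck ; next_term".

  a_4 = -3·1 + 1·3 + -1·-1 + -3·-4 = 13
  a_5 = -3·13 + 1·1 + -1·3 + -3·-1 = -38
  a_6 = -3·-38 + 1·13 + -1·1 + -3·3 = 117
  a_7 = -3·117 + 1·-38 + -1·13 + -3·1 = -405
  a_8 = -3·-405 + 1·117 + -1·-38 + -3·13 = 1331
  a_9 = -3·1331 + 1·-405 + -1·117 + -3·-38 = -4401
  a_10 = -3·-4401 + 1·1331 + -1·-405 + -3·117 = 14588
  a_11 = -3·14588 + 1·-4401 + -1·1331 + -3·-405 = -48281
  a_12 = -3·-48281 + 1·14588 + -1·-4401 + -3·1331 = 159839
  a_13 = -3·159839 + 1·-48281 + -1·14588 + -3·-4401 = -529183

-3,1,-1,-3 ; -529183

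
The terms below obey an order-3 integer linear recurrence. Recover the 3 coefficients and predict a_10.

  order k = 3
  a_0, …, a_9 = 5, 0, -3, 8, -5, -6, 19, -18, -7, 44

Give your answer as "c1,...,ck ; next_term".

  a_3 = -1·-3 + -1·0 + 1·5 = 8
  a_4 = -1·8 + -1·-3 + 1·0 = -5
  a_5 = -1·-5 + -1·8 + 1·-3 = -6
  a_6 = -1·-6 + -1·-5 + 1·8 = 19
  a_7 = -1·19 + -1·-6 + 1·-5 = -18
  a_8 = -1·-18 + -1·19 + 1·-6 = -7
  a_9 = -1·-7 + -1·-18 + 1·19 = 44
  a_10 = -1·44 + -1·-7 + 1·-18 = -55

-1,-1,1 ; -55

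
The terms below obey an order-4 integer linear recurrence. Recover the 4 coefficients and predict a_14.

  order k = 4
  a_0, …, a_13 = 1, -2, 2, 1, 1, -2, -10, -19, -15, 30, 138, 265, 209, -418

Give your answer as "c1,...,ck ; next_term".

  a_4 = 2·1 + -2·2 + -2·-2 + -1·1 = 1
  a_5 = 2·1 + -2·1 + -2·2 + -1·-2 = -2
  a_6 = 2·-2 + -2·1 + -2·1 + -1·2 = -10
  a_7 = 2·-10 + -2·-2 + -2·1 + -1·1 = -19
  a_8 = 2·-19 + -2·-10 + -2·-2 + -1·1 = -15
  a_9 = 2·-15 + -2·-19 + -2·-10 + -1·-2 = 30
  a_10 = 2·30 + -2·-15 + -2·-19 + -1·-10 = 138
  a_11 = 2·138 + -2·30 + -2·-15 + -1·-19 = 265
  a_12 = 2·265 + -2·138 + -2·30 + -1·-15 = 209
  a_13 = 2·209 + -2·265 + -2·138 + -1·30 = -418
  a_14 = 2·-418 + -2·209 + -2·265 + -1·138 = -1922

2,-2,-2,-1 ; -1922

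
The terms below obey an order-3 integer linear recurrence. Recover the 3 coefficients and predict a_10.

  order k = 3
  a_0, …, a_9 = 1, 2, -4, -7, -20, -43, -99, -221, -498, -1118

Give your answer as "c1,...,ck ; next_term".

2,1,-1 ; -2513

  a_3 = 2·-4 + 1·2 + -1·1 = -7
  a_4 = 2·-7 + 1·-4 + -1·2 = -20
  a_5 = 2·-20 + 1·-7 + -1·-4 = -43
  a_6 = 2·-43 + 1·-20 + -1·-7 = -99
  a_7 = 2·-99 + 1·-43 + -1·-20 = -221
  a_8 = 2·-221 + 1·-99 + -1·-43 = -498
  a_9 = 2·-498 + 1·-221 + -1·-99 = -1118
  a_10 = 2·-1118 + 1·-498 + -1·-221 = -2513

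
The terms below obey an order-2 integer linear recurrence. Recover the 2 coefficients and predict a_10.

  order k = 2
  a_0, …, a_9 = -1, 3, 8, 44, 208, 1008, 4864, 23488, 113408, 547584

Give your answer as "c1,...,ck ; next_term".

4,4 ; 2643968

  a_2 = 4·3 + 4·-1 = 8
  a_3 = 4·8 + 4·3 = 44
  a_4 = 4·44 + 4·8 = 208
  a_5 = 4·208 + 4·44 = 1008
  a_6 = 4·1008 + 4·208 = 4864
  a_7 = 4·4864 + 4·1008 = 23488
  a_8 = 4·23488 + 4·4864 = 113408
  a_9 = 4·113408 + 4·23488 = 547584
  a_10 = 4·547584 + 4·113408 = 2643968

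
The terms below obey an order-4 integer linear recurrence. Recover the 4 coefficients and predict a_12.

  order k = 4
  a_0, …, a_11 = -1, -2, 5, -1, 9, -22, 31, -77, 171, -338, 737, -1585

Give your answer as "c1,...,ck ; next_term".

  a_4 = -2·-1 + 0·5 + -2·-2 + -3·-1 = 9
  a_5 = -2·9 + 0·-1 + -2·5 + -3·-2 = -22
  a_6 = -2·-22 + 0·9 + -2·-1 + -3·5 = 31
  a_7 = -2·31 + 0·-22 + -2·9 + -3·-1 = -77
  a_8 = -2·-77 + 0·31 + -2·-22 + -3·9 = 171
  a_9 = -2·171 + 0·-77 + -2·31 + -3·-22 = -338
  a_10 = -2·-338 + 0·171 + -2·-77 + -3·31 = 737
  a_11 = -2·737 + 0·-338 + -2·171 + -3·-77 = -1585
  a_12 = -2·-1585 + 0·737 + -2·-338 + -3·171 = 3333

-2,0,-2,-3 ; 3333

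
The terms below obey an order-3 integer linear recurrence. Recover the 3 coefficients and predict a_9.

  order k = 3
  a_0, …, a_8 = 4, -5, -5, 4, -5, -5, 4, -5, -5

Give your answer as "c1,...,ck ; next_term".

  a_3 = 0·-5 + 0·-5 + 1·4 = 4
  a_4 = 0·4 + 0·-5 + 1·-5 = -5
  a_5 = 0·-5 + 0·4 + 1·-5 = -5
  a_6 = 0·-5 + 0·-5 + 1·4 = 4
  a_7 = 0·4 + 0·-5 + 1·-5 = -5
  a_8 = 0·-5 + 0·4 + 1·-5 = -5
  a_9 = 0·-5 + 0·-5 + 1·4 = 4

0,0,1 ; 4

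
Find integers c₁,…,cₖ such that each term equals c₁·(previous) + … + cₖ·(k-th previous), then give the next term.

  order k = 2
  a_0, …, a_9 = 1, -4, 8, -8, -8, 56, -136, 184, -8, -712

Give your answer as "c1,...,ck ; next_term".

-3,-4 ; 2168

  a_2 = -3·-4 + -4·1 = 8
  a_3 = -3·8 + -4·-4 = -8
  a_4 = -3·-8 + -4·8 = -8
  a_5 = -3·-8 + -4·-8 = 56
  a_6 = -3·56 + -4·-8 = -136
  a_7 = -3·-136 + -4·56 = 184
  a_8 = -3·184 + -4·-136 = -8
  a_9 = -3·-8 + -4·184 = -712
  a_10 = -3·-712 + -4·-8 = 2168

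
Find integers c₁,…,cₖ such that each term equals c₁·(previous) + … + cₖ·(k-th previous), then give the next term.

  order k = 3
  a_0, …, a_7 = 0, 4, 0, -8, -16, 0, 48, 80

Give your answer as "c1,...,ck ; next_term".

1,-2,-2 ; -16

  a_3 = 1·0 + -2·4 + -2·0 = -8
  a_4 = 1·-8 + -2·0 + -2·4 = -16
  a_5 = 1·-16 + -2·-8 + -2·0 = 0
  a_6 = 1·0 + -2·-16 + -2·-8 = 48
  a_7 = 1·48 + -2·0 + -2·-16 = 80
  a_8 = 1·80 + -2·48 + -2·0 = -16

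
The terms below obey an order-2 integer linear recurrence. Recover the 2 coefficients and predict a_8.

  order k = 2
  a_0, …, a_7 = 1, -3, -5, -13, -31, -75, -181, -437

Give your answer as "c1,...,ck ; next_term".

  a_2 = 2·-3 + 1·1 = -5
  a_3 = 2·-5 + 1·-3 = -13
  a_4 = 2·-13 + 1·-5 = -31
  a_5 = 2·-31 + 1·-13 = -75
  a_6 = 2·-75 + 1·-31 = -181
  a_7 = 2·-181 + 1·-75 = -437
  a_8 = 2·-437 + 1·-181 = -1055

2,1 ; -1055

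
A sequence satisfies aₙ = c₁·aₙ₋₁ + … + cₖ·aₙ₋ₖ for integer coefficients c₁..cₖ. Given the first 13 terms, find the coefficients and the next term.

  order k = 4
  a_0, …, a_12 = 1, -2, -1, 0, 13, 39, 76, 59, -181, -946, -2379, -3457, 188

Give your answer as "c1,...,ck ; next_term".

3,-3,-4,2 ; 18559

  a_4 = 3·0 + -3·-1 + -4·-2 + 2·1 = 13
  a_5 = 3·13 + -3·0 + -4·-1 + 2·-2 = 39
  a_6 = 3·39 + -3·13 + -4·0 + 2·-1 = 76
  a_7 = 3·76 + -3·39 + -4·13 + 2·0 = 59
  a_8 = 3·59 + -3·76 + -4·39 + 2·13 = -181
  a_9 = 3·-181 + -3·59 + -4·76 + 2·39 = -946
  a_10 = 3·-946 + -3·-181 + -4·59 + 2·76 = -2379
  a_11 = 3·-2379 + -3·-946 + -4·-181 + 2·59 = -3457
  a_12 = 3·-3457 + -3·-2379 + -4·-946 + 2·-181 = 188
  a_13 = 3·188 + -3·-3457 + -4·-2379 + 2·-946 = 18559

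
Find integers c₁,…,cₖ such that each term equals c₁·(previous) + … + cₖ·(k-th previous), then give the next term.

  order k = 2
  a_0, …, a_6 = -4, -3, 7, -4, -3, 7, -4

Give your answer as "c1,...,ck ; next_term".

  a_2 = -1·-3 + -1·-4 = 7
  a_3 = -1·7 + -1·-3 = -4
  a_4 = -1·-4 + -1·7 = -3
  a_5 = -1·-3 + -1·-4 = 7
  a_6 = -1·7 + -1·-3 = -4
  a_7 = -1·-4 + -1·7 = -3

-1,-1 ; -3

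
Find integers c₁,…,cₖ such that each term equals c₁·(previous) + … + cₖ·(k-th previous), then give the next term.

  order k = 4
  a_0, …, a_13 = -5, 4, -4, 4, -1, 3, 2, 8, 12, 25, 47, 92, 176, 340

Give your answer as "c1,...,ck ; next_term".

  a_4 = 1·4 + 1·-4 + 1·4 + 1·-5 = -1
  a_5 = 1·-1 + 1·4 + 1·-4 + 1·4 = 3
  a_6 = 1·3 + 1·-1 + 1·4 + 1·-4 = 2
  a_7 = 1·2 + 1·3 + 1·-1 + 1·4 = 8
  a_8 = 1·8 + 1·2 + 1·3 + 1·-1 = 12
  a_9 = 1·12 + 1·8 + 1·2 + 1·3 = 25
  a_10 = 1·25 + 1·12 + 1·8 + 1·2 = 47
  a_11 = 1·47 + 1·25 + 1·12 + 1·8 = 92
  a_12 = 1·92 + 1·47 + 1·25 + 1·12 = 176
  a_13 = 1·176 + 1·92 + 1·47 + 1·25 = 340
  a_14 = 1·340 + 1·176 + 1·92 + 1·47 = 655

1,1,1,1 ; 655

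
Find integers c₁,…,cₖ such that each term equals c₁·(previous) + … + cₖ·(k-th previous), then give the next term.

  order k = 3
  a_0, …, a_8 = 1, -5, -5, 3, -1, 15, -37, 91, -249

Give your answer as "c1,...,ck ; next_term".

-2,1,-2 ; 663

  a_3 = -2·-5 + 1·-5 + -2·1 = 3
  a_4 = -2·3 + 1·-5 + -2·-5 = -1
  a_5 = -2·-1 + 1·3 + -2·-5 = 15
  a_6 = -2·15 + 1·-1 + -2·3 = -37
  a_7 = -2·-37 + 1·15 + -2·-1 = 91
  a_8 = -2·91 + 1·-37 + -2·15 = -249
  a_9 = -2·-249 + 1·91 + -2·-37 = 663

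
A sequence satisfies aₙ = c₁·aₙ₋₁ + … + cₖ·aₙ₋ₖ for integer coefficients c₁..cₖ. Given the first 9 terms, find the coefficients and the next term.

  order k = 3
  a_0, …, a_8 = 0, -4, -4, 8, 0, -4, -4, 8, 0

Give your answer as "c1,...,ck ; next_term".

  a_3 = -1·-4 + -1·-4 + -1·0 = 8
  a_4 = -1·8 + -1·-4 + -1·-4 = 0
  a_5 = -1·0 + -1·8 + -1·-4 = -4
  a_6 = -1·-4 + -1·0 + -1·8 = -4
  a_7 = -1·-4 + -1·-4 + -1·0 = 8
  a_8 = -1·8 + -1·-4 + -1·-4 = 0
  a_9 = -1·0 + -1·8 + -1·-4 = -4

-1,-1,-1 ; -4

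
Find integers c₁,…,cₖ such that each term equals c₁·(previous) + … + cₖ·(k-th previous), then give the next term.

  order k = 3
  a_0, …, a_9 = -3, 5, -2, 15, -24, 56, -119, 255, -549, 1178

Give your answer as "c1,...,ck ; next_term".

  a_3 = -1·-2 + 2·5 + -1·-3 = 15
  a_4 = -1·15 + 2·-2 + -1·5 = -24
  a_5 = -1·-24 + 2·15 + -1·-2 = 56
  a_6 = -1·56 + 2·-24 + -1·15 = -119
  a_7 = -1·-119 + 2·56 + -1·-24 = 255
  a_8 = -1·255 + 2·-119 + -1·56 = -549
  a_9 = -1·-549 + 2·255 + -1·-119 = 1178
  a_10 = -1·1178 + 2·-549 + -1·255 = -2531

-1,2,-1 ; -2531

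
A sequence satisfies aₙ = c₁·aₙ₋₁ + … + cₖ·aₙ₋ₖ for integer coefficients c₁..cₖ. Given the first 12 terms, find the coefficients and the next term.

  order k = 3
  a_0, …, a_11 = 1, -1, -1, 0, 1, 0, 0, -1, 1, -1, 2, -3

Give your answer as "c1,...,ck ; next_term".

  a_3 = -1·-1 + 0·-1 + -1·1 = 0
  a_4 = -1·0 + 0·-1 + -1·-1 = 1
  a_5 = -1·1 + 0·0 + -1·-1 = 0
  a_6 = -1·0 + 0·1 + -1·0 = 0
  a_7 = -1·0 + 0·0 + -1·1 = -1
  a_8 = -1·-1 + 0·0 + -1·0 = 1
  a_9 = -1·1 + 0·-1 + -1·0 = -1
  a_10 = -1·-1 + 0·1 + -1·-1 = 2
  a_11 = -1·2 + 0·-1 + -1·1 = -3
  a_12 = -1·-3 + 0·2 + -1·-1 = 4

-1,0,-1 ; 4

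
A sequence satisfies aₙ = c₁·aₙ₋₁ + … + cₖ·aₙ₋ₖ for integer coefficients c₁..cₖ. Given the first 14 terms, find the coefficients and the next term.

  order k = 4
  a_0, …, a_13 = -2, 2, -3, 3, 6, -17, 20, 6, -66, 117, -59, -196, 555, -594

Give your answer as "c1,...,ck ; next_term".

-1,-1,2,-1 ; -294

  a_4 = -1·3 + -1·-3 + 2·2 + -1·-2 = 6
  a_5 = -1·6 + -1·3 + 2·-3 + -1·2 = -17
  a_6 = -1·-17 + -1·6 + 2·3 + -1·-3 = 20
  a_7 = -1·20 + -1·-17 + 2·6 + -1·3 = 6
  a_8 = -1·6 + -1·20 + 2·-17 + -1·6 = -66
  a_9 = -1·-66 + -1·6 + 2·20 + -1·-17 = 117
  a_10 = -1·117 + -1·-66 + 2·6 + -1·20 = -59
  a_11 = -1·-59 + -1·117 + 2·-66 + -1·6 = -196
  a_12 = -1·-196 + -1·-59 + 2·117 + -1·-66 = 555
  a_13 = -1·555 + -1·-196 + 2·-59 + -1·117 = -594
  a_14 = -1·-594 + -1·555 + 2·-196 + -1·-59 = -294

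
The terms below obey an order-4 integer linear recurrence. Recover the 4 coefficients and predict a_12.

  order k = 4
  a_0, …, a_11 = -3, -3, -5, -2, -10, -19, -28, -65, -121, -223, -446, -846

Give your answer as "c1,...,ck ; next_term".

  a_4 = 1·-2 + 1·-5 + 2·-3 + -1·-3 = -10
  a_5 = 1·-10 + 1·-2 + 2·-5 + -1·-3 = -19
  a_6 = 1·-19 + 1·-10 + 2·-2 + -1·-5 = -28
  a_7 = 1·-28 + 1·-19 + 2·-10 + -1·-2 = -65
  a_8 = 1·-65 + 1·-28 + 2·-19 + -1·-10 = -121
  a_9 = 1·-121 + 1·-65 + 2·-28 + -1·-19 = -223
  a_10 = 1·-223 + 1·-121 + 2·-65 + -1·-28 = -446
  a_11 = 1·-446 + 1·-223 + 2·-121 + -1·-65 = -846
  a_12 = 1·-846 + 1·-446 + 2·-223 + -1·-121 = -1617

1,1,2,-1 ; -1617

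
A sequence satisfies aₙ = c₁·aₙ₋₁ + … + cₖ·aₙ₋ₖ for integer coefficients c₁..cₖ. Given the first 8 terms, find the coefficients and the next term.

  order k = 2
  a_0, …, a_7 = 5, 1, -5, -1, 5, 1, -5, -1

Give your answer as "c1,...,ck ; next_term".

  a_2 = 0·1 + -1·5 = -5
  a_3 = 0·-5 + -1·1 = -1
  a_4 = 0·-1 + -1·-5 = 5
  a_5 = 0·5 + -1·-1 = 1
  a_6 = 0·1 + -1·5 = -5
  a_7 = 0·-5 + -1·1 = -1
  a_8 = 0·-1 + -1·-5 = 5

0,-1 ; 5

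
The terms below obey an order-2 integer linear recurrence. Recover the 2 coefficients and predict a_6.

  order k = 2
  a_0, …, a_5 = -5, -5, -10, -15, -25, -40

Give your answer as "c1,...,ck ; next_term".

1,1 ; -65

  a_2 = 1·-5 + 1·-5 = -10
  a_3 = 1·-10 + 1·-5 = -15
  a_4 = 1·-15 + 1·-10 = -25
  a_5 = 1·-25 + 1·-15 = -40
  a_6 = 1·-40 + 1·-25 = -65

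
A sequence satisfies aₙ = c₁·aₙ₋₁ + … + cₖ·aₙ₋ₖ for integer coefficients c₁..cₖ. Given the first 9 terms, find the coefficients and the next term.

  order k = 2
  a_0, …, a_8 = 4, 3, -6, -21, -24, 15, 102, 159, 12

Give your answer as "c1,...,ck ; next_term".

2,-3 ; -453

  a_2 = 2·3 + -3·4 = -6
  a_3 = 2·-6 + -3·3 = -21
  a_4 = 2·-21 + -3·-6 = -24
  a_5 = 2·-24 + -3·-21 = 15
  a_6 = 2·15 + -3·-24 = 102
  a_7 = 2·102 + -3·15 = 159
  a_8 = 2·159 + -3·102 = 12
  a_9 = 2·12 + -3·159 = -453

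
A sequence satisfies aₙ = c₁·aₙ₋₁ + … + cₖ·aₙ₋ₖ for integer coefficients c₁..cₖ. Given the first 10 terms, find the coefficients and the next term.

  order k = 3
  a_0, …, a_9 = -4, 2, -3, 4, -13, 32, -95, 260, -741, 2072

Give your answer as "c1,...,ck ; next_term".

  a_3 = -2·-3 + 3·2 + 2·-4 = 4
  a_4 = -2·4 + 3·-3 + 2·2 = -13
  a_5 = -2·-13 + 3·4 + 2·-3 = 32
  a_6 = -2·32 + 3·-13 + 2·4 = -95
  a_7 = -2·-95 + 3·32 + 2·-13 = 260
  a_8 = -2·260 + 3·-95 + 2·32 = -741
  a_9 = -2·-741 + 3·260 + 2·-95 = 2072
  a_10 = -2·2072 + 3·-741 + 2·260 = -5847

-2,3,2 ; -5847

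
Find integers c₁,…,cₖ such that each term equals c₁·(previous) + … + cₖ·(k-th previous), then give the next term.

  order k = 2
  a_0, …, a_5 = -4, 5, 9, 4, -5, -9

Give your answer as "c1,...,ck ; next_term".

  a_2 = 1·5 + -1·-4 = 9
  a_3 = 1·9 + -1·5 = 4
  a_4 = 1·4 + -1·9 = -5
  a_5 = 1·-5 + -1·4 = -9
  a_6 = 1·-9 + -1·-5 = -4

1,-1 ; -4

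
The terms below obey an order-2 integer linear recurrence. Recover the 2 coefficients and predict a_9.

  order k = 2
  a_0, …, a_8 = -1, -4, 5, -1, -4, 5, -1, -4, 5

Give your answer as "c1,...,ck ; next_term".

-1,-1 ; -1

  a_2 = -1·-4 + -1·-1 = 5
  a_3 = -1·5 + -1·-4 = -1
  a_4 = -1·-1 + -1·5 = -4
  a_5 = -1·-4 + -1·-1 = 5
  a_6 = -1·5 + -1·-4 = -1
  a_7 = -1·-1 + -1·5 = -4
  a_8 = -1·-4 + -1·-1 = 5
  a_9 = -1·5 + -1·-4 = -1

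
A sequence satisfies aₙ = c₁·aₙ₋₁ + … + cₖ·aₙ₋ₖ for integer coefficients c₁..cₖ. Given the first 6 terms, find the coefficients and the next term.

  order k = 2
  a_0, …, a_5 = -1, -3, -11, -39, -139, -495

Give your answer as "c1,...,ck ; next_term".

3,2 ; -1763

  a_2 = 3·-3 + 2·-1 = -11
  a_3 = 3·-11 + 2·-3 = -39
  a_4 = 3·-39 + 2·-11 = -139
  a_5 = 3·-139 + 2·-39 = -495
  a_6 = 3·-495 + 2·-139 = -1763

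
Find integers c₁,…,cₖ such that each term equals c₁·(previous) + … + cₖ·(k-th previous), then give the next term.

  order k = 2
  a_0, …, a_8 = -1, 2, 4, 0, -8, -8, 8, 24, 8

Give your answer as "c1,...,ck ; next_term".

1,-2 ; -40

  a_2 = 1·2 + -2·-1 = 4
  a_3 = 1·4 + -2·2 = 0
  a_4 = 1·0 + -2·4 = -8
  a_5 = 1·-8 + -2·0 = -8
  a_6 = 1·-8 + -2·-8 = 8
  a_7 = 1·8 + -2·-8 = 24
  a_8 = 1·24 + -2·8 = 8
  a_9 = 1·8 + -2·24 = -40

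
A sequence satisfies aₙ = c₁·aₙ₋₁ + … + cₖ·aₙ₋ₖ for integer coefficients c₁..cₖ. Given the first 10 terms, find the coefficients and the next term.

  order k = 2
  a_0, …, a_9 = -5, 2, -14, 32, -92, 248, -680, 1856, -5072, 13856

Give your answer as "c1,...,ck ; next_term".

-2,2 ; -37856

  a_2 = -2·2 + 2·-5 = -14
  a_3 = -2·-14 + 2·2 = 32
  a_4 = -2·32 + 2·-14 = -92
  a_5 = -2·-92 + 2·32 = 248
  a_6 = -2·248 + 2·-92 = -680
  a_7 = -2·-680 + 2·248 = 1856
  a_8 = -2·1856 + 2·-680 = -5072
  a_9 = -2·-5072 + 2·1856 = 13856
  a_10 = -2·13856 + 2·-5072 = -37856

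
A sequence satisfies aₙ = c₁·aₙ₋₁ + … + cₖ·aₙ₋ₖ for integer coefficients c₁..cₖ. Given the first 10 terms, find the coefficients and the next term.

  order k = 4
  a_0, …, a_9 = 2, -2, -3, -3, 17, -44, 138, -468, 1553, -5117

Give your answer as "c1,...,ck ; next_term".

-3,0,-3,1 ; 16893

  a_4 = -3·-3 + 0·-3 + -3·-2 + 1·2 = 17
  a_5 = -3·17 + 0·-3 + -3·-3 + 1·-2 = -44
  a_6 = -3·-44 + 0·17 + -3·-3 + 1·-3 = 138
  a_7 = -3·138 + 0·-44 + -3·17 + 1·-3 = -468
  a_8 = -3·-468 + 0·138 + -3·-44 + 1·17 = 1553
  a_9 = -3·1553 + 0·-468 + -3·138 + 1·-44 = -5117
  a_10 = -3·-5117 + 0·1553 + -3·-468 + 1·138 = 16893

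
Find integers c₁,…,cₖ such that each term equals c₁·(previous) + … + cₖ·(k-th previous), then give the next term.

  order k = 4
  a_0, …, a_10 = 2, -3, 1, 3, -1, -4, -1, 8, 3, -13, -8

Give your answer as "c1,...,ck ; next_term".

-1,-2,-2,-1 ; 20

  a_4 = -1·3 + -2·1 + -2·-3 + -1·2 = -1
  a_5 = -1·-1 + -2·3 + -2·1 + -1·-3 = -4
  a_6 = -1·-4 + -2·-1 + -2·3 + -1·1 = -1
  a_7 = -1·-1 + -2·-4 + -2·-1 + -1·3 = 8
  a_8 = -1·8 + -2·-1 + -2·-4 + -1·-1 = 3
  a_9 = -1·3 + -2·8 + -2·-1 + -1·-4 = -13
  a_10 = -1·-13 + -2·3 + -2·8 + -1·-1 = -8
  a_11 = -1·-8 + -2·-13 + -2·3 + -1·8 = 20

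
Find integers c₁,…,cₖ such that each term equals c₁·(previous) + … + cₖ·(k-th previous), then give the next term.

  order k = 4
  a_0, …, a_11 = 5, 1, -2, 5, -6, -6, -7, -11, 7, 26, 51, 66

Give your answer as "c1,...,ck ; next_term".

  a_4 = 1·5 + 0·-2 + -1·1 + -2·5 = -6
  a_5 = 1·-6 + 0·5 + -1·-2 + -2·1 = -6
  a_6 = 1·-6 + 0·-6 + -1·5 + -2·-2 = -7
  a_7 = 1·-7 + 0·-6 + -1·-6 + -2·5 = -11
  a_8 = 1·-11 + 0·-7 + -1·-6 + -2·-6 = 7
  a_9 = 1·7 + 0·-11 + -1·-7 + -2·-6 = 26
  a_10 = 1·26 + 0·7 + -1·-11 + -2·-7 = 51
  a_11 = 1·51 + 0·26 + -1·7 + -2·-11 = 66
  a_12 = 1·66 + 0·51 + -1·26 + -2·7 = 26

1,0,-1,-2 ; 26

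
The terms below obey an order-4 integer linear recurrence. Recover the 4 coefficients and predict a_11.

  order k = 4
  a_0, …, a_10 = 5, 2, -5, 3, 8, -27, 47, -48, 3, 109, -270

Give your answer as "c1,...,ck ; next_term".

  a_4 = -2·3 + -1·-5 + 2·2 + 1·5 = 8
  a_5 = -2·8 + -1·3 + 2·-5 + 1·2 = -27
  a_6 = -2·-27 + -1·8 + 2·3 + 1·-5 = 47
  a_7 = -2·47 + -1·-27 + 2·8 + 1·3 = -48
  a_8 = -2·-48 + -1·47 + 2·-27 + 1·8 = 3
  a_9 = -2·3 + -1·-48 + 2·47 + 1·-27 = 109
  a_10 = -2·109 + -1·3 + 2·-48 + 1·47 = -270
  a_11 = -2·-270 + -1·109 + 2·3 + 1·-48 = 389

-2,-1,2,1 ; 389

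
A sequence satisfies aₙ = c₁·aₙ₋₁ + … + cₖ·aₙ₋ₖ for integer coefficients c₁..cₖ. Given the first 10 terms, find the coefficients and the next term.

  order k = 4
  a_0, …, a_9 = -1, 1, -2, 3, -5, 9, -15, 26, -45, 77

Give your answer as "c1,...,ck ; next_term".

-1,1,-1,-1 ; -133

  a_4 = -1·3 + 1·-2 + -1·1 + -1·-1 = -5
  a_5 = -1·-5 + 1·3 + -1·-2 + -1·1 = 9
  a_6 = -1·9 + 1·-5 + -1·3 + -1·-2 = -15
  a_7 = -1·-15 + 1·9 + -1·-5 + -1·3 = 26
  a_8 = -1·26 + 1·-15 + -1·9 + -1·-5 = -45
  a_9 = -1·-45 + 1·26 + -1·-15 + -1·9 = 77
  a_10 = -1·77 + 1·-45 + -1·26 + -1·-15 = -133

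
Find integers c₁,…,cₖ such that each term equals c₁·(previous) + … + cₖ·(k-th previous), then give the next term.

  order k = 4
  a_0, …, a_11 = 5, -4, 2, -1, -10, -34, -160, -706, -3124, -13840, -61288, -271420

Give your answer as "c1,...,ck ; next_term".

4,2,0,-2 ; -1202008

  a_4 = 4·-1 + 2·2 + 0·-4 + -2·5 = -10
  a_5 = 4·-10 + 2·-1 + 0·2 + -2·-4 = -34
  a_6 = 4·-34 + 2·-10 + 0·-1 + -2·2 = -160
  a_7 = 4·-160 + 2·-34 + 0·-10 + -2·-1 = -706
  a_8 = 4·-706 + 2·-160 + 0·-34 + -2·-10 = -3124
  a_9 = 4·-3124 + 2·-706 + 0·-160 + -2·-34 = -13840
  a_10 = 4·-13840 + 2·-3124 + 0·-706 + -2·-160 = -61288
  a_11 = 4·-61288 + 2·-13840 + 0·-3124 + -2·-706 = -271420
  a_12 = 4·-271420 + 2·-61288 + 0·-13840 + -2·-3124 = -1202008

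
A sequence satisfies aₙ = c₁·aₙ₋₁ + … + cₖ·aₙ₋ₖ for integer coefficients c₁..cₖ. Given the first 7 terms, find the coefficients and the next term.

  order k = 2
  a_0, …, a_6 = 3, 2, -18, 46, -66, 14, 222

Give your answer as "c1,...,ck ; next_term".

  a_2 = -3·2 + -4·3 = -18
  a_3 = -3·-18 + -4·2 = 46
  a_4 = -3·46 + -4·-18 = -66
  a_5 = -3·-66 + -4·46 = 14
  a_6 = -3·14 + -4·-66 = 222
  a_7 = -3·222 + -4·14 = -722

-3,-4 ; -722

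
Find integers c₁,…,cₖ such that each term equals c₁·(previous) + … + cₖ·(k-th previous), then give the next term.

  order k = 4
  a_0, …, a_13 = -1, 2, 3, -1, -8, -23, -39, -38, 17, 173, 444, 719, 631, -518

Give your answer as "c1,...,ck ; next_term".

2,-1,-2,-1 ; -3549

  a_4 = 2·-1 + -1·3 + -2·2 + -1·-1 = -8
  a_5 = 2·-8 + -1·-1 + -2·3 + -1·2 = -23
  a_6 = 2·-23 + -1·-8 + -2·-1 + -1·3 = -39
  a_7 = 2·-39 + -1·-23 + -2·-8 + -1·-1 = -38
  a_8 = 2·-38 + -1·-39 + -2·-23 + -1·-8 = 17
  a_9 = 2·17 + -1·-38 + -2·-39 + -1·-23 = 173
  a_10 = 2·173 + -1·17 + -2·-38 + -1·-39 = 444
  a_11 = 2·444 + -1·173 + -2·17 + -1·-38 = 719
  a_12 = 2·719 + -1·444 + -2·173 + -1·17 = 631
  a_13 = 2·631 + -1·719 + -2·444 + -1·173 = -518
  a_14 = 2·-518 + -1·631 + -2·719 + -1·444 = -3549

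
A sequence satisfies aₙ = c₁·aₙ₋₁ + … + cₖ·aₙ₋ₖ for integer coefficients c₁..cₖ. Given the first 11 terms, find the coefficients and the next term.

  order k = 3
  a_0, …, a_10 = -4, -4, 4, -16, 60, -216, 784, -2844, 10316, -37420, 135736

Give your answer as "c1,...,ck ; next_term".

-3,2,-1 ; -492364

  a_3 = -3·4 + 2·-4 + -1·-4 = -16
  a_4 = -3·-16 + 2·4 + -1·-4 = 60
  a_5 = -3·60 + 2·-16 + -1·4 = -216
  a_6 = -3·-216 + 2·60 + -1·-16 = 784
  a_7 = -3·784 + 2·-216 + -1·60 = -2844
  a_8 = -3·-2844 + 2·784 + -1·-216 = 10316
  a_9 = -3·10316 + 2·-2844 + -1·784 = -37420
  a_10 = -3·-37420 + 2·10316 + -1·-2844 = 135736
  a_11 = -3·135736 + 2·-37420 + -1·10316 = -492364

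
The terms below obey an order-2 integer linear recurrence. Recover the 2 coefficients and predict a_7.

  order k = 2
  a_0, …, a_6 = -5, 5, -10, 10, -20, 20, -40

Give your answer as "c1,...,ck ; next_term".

  a_2 = 0·5 + 2·-5 = -10
  a_3 = 0·-10 + 2·5 = 10
  a_4 = 0·10 + 2·-10 = -20
  a_5 = 0·-20 + 2·10 = 20
  a_6 = 0·20 + 2·-20 = -40
  a_7 = 0·-40 + 2·20 = 40

0,2 ; 40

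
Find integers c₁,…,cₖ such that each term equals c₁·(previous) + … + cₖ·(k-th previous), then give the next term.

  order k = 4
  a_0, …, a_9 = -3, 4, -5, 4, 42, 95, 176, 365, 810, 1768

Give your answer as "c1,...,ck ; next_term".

3,-3,3,-1 ; 3793

  a_4 = 3·4 + -3·-5 + 3·4 + -1·-3 = 42
  a_5 = 3·42 + -3·4 + 3·-5 + -1·4 = 95
  a_6 = 3·95 + -3·42 + 3·4 + -1·-5 = 176
  a_7 = 3·176 + -3·95 + 3·42 + -1·4 = 365
  a_8 = 3·365 + -3·176 + 3·95 + -1·42 = 810
  a_9 = 3·810 + -3·365 + 3·176 + -1·95 = 1768
  a_10 = 3·1768 + -3·810 + 3·365 + -1·176 = 3793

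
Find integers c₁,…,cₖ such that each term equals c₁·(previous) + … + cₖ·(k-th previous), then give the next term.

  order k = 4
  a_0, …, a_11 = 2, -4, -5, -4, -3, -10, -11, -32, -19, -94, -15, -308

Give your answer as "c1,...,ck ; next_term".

0,3,-2,2 ; 105

  a_4 = 0·-4 + 3·-5 + -2·-4 + 2·2 = -3
  a_5 = 0·-3 + 3·-4 + -2·-5 + 2·-4 = -10
  a_6 = 0·-10 + 3·-3 + -2·-4 + 2·-5 = -11
  a_7 = 0·-11 + 3·-10 + -2·-3 + 2·-4 = -32
  a_8 = 0·-32 + 3·-11 + -2·-10 + 2·-3 = -19
  a_9 = 0·-19 + 3·-32 + -2·-11 + 2·-10 = -94
  a_10 = 0·-94 + 3·-19 + -2·-32 + 2·-11 = -15
  a_11 = 0·-15 + 3·-94 + -2·-19 + 2·-32 = -308
  a_12 = 0·-308 + 3·-15 + -2·-94 + 2·-19 = 105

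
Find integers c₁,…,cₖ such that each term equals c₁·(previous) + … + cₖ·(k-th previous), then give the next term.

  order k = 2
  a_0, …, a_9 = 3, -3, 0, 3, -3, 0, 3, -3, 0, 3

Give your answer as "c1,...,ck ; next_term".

  a_2 = -1·-3 + -1·3 = 0
  a_3 = -1·0 + -1·-3 = 3
  a_4 = -1·3 + -1·0 = -3
  a_5 = -1·-3 + -1·3 = 0
  a_6 = -1·0 + -1·-3 = 3
  a_7 = -1·3 + -1·0 = -3
  a_8 = -1·-3 + -1·3 = 0
  a_9 = -1·0 + -1·-3 = 3
  a_10 = -1·3 + -1·0 = -3

-1,-1 ; -3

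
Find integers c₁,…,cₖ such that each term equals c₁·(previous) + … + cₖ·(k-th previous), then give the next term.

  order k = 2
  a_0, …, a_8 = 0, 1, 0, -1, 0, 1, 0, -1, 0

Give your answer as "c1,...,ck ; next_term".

  a_2 = 0·1 + -1·0 = 0
  a_3 = 0·0 + -1·1 = -1
  a_4 = 0·-1 + -1·0 = 0
  a_5 = 0·0 + -1·-1 = 1
  a_6 = 0·1 + -1·0 = 0
  a_7 = 0·0 + -1·1 = -1
  a_8 = 0·-1 + -1·0 = 0
  a_9 = 0·0 + -1·-1 = 1

0,-1 ; 1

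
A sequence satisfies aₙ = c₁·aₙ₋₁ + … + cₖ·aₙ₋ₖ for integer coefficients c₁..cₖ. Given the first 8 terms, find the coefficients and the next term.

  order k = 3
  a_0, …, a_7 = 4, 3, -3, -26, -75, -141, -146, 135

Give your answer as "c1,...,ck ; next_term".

3,-3,-2 ; 1125

  a_3 = 3·-3 + -3·3 + -2·4 = -26
  a_4 = 3·-26 + -3·-3 + -2·3 = -75
  a_5 = 3·-75 + -3·-26 + -2·-3 = -141
  a_6 = 3·-141 + -3·-75 + -2·-26 = -146
  a_7 = 3·-146 + -3·-141 + -2·-75 = 135
  a_8 = 3·135 + -3·-146 + -2·-141 = 1125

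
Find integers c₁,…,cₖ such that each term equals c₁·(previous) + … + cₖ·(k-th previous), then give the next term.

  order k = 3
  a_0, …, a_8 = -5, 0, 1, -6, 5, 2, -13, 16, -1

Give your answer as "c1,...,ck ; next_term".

-1,-1,1 ; -28

  a_3 = -1·1 + -1·0 + 1·-5 = -6
  a_4 = -1·-6 + -1·1 + 1·0 = 5
  a_5 = -1·5 + -1·-6 + 1·1 = 2
  a_6 = -1·2 + -1·5 + 1·-6 = -13
  a_7 = -1·-13 + -1·2 + 1·5 = 16
  a_8 = -1·16 + -1·-13 + 1·2 = -1
  a_9 = -1·-1 + -1·16 + 1·-13 = -28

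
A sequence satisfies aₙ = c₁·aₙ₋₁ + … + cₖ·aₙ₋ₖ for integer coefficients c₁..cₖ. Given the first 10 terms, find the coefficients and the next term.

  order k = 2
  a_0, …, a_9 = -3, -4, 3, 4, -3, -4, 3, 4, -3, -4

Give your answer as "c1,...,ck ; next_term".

0,-1 ; 3

  a_2 = 0·-4 + -1·-3 = 3
  a_3 = 0·3 + -1·-4 = 4
  a_4 = 0·4 + -1·3 = -3
  a_5 = 0·-3 + -1·4 = -4
  a_6 = 0·-4 + -1·-3 = 3
  a_7 = 0·3 + -1·-4 = 4
  a_8 = 0·4 + -1·3 = -3
  a_9 = 0·-3 + -1·4 = -4
  a_10 = 0·-4 + -1·-3 = 3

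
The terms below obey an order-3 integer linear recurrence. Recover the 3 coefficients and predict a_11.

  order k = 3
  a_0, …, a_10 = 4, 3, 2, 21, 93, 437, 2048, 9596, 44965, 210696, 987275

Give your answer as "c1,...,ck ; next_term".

  a_3 = 4·2 + 3·3 + 1·4 = 21
  a_4 = 4·21 + 3·2 + 1·3 = 93
  a_5 = 4·93 + 3·21 + 1·2 = 437
  a_6 = 4·437 + 3·93 + 1·21 = 2048
  a_7 = 4·2048 + 3·437 + 1·93 = 9596
  a_8 = 4·9596 + 3·2048 + 1·437 = 44965
  a_9 = 4·44965 + 3·9596 + 1·2048 = 210696
  a_10 = 4·210696 + 3·44965 + 1·9596 = 987275
  a_11 = 4·987275 + 3·210696 + 1·44965 = 4626153

4,3,1 ; 4626153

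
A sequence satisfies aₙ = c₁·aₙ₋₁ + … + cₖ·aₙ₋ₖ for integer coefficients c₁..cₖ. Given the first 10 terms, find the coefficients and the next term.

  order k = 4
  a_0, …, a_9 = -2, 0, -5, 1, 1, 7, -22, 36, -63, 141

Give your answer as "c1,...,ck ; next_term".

  a_4 = -2·1 + -1·-5 + -2·0 + 1·-2 = 1
  a_5 = -2·1 + -1·1 + -2·-5 + 1·0 = 7
  a_6 = -2·7 + -1·1 + -2·1 + 1·-5 = -22
  a_7 = -2·-22 + -1·7 + -2·1 + 1·1 = 36
  a_8 = -2·36 + -1·-22 + -2·7 + 1·1 = -63
  a_9 = -2·-63 + -1·36 + -2·-22 + 1·7 = 141
  a_10 = -2·141 + -1·-63 + -2·36 + 1·-22 = -313

-2,-1,-2,1 ; -313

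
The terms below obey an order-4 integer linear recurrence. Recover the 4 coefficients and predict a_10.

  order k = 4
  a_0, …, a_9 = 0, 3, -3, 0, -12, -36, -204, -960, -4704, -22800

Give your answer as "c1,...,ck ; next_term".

4,4,0,4 ; -110832

  a_4 = 4·0 + 4·-3 + 0·3 + 4·0 = -12
  a_5 = 4·-12 + 4·0 + 0·-3 + 4·3 = -36
  a_6 = 4·-36 + 4·-12 + 0·0 + 4·-3 = -204
  a_7 = 4·-204 + 4·-36 + 0·-12 + 4·0 = -960
  a_8 = 4·-960 + 4·-204 + 0·-36 + 4·-12 = -4704
  a_9 = 4·-4704 + 4·-960 + 0·-204 + 4·-36 = -22800
  a_10 = 4·-22800 + 4·-4704 + 0·-960 + 4·-204 = -110832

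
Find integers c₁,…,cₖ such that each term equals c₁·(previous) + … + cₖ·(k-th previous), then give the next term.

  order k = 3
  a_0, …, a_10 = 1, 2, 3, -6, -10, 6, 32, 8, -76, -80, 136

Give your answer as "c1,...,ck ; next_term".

  a_3 = 0·3 + -2·2 + -2·1 = -6
  a_4 = 0·-6 + -2·3 + -2·2 = -10
  a_5 = 0·-10 + -2·-6 + -2·3 = 6
  a_6 = 0·6 + -2·-10 + -2·-6 = 32
  a_7 = 0·32 + -2·6 + -2·-10 = 8
  a_8 = 0·8 + -2·32 + -2·6 = -76
  a_9 = 0·-76 + -2·8 + -2·32 = -80
  a_10 = 0·-80 + -2·-76 + -2·8 = 136
  a_11 = 0·136 + -2·-80 + -2·-76 = 312

0,-2,-2 ; 312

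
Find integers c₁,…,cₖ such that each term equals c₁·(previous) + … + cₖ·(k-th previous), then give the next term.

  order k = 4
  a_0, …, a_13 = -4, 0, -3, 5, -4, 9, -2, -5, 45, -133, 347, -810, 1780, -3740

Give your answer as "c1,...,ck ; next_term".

  a_4 = -2·5 + 2·-3 + 3·0 + -3·-4 = -4
  a_5 = -2·-4 + 2·5 + 3·-3 + -3·0 = 9
  a_6 = -2·9 + 2·-4 + 3·5 + -3·-3 = -2
  a_7 = -2·-2 + 2·9 + 3·-4 + -3·5 = -5
  a_8 = -2·-5 + 2·-2 + 3·9 + -3·-4 = 45
  a_9 = -2·45 + 2·-5 + 3·-2 + -3·9 = -133
  a_10 = -2·-133 + 2·45 + 3·-5 + -3·-2 = 347
  a_11 = -2·347 + 2·-133 + 3·45 + -3·-5 = -810
  a_12 = -2·-810 + 2·347 + 3·-133 + -3·45 = 1780
  a_13 = -2·1780 + 2·-810 + 3·347 + -3·-133 = -3740
  a_14 = -2·-3740 + 2·1780 + 3·-810 + -3·347 = 7569

-2,2,3,-3 ; 7569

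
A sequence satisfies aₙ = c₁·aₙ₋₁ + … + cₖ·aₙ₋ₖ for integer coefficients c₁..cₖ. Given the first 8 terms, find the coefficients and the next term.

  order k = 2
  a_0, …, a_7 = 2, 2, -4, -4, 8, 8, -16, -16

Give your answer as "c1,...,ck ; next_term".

  a_2 = 0·2 + -2·2 = -4
  a_3 = 0·-4 + -2·2 = -4
  a_4 = 0·-4 + -2·-4 = 8
  a_5 = 0·8 + -2·-4 = 8
  a_6 = 0·8 + -2·8 = -16
  a_7 = 0·-16 + -2·8 = -16
  a_8 = 0·-16 + -2·-16 = 32

0,-2 ; 32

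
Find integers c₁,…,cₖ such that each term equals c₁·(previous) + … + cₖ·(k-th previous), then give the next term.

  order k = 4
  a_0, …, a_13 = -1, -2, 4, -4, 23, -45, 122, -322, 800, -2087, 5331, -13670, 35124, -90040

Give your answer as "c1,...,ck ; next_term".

  a_4 = -1·-4 + 3·4 + -3·-2 + -1·-1 = 23
  a_5 = -1·23 + 3·-4 + -3·4 + -1·-2 = -45
  a_6 = -1·-45 + 3·23 + -3·-4 + -1·4 = 122
  a_7 = -1·122 + 3·-45 + -3·23 + -1·-4 = -322
  a_8 = -1·-322 + 3·122 + -3·-45 + -1·23 = 800
  a_9 = -1·800 + 3·-322 + -3·122 + -1·-45 = -2087
  a_10 = -1·-2087 + 3·800 + -3·-322 + -1·122 = 5331
  a_11 = -1·5331 + 3·-2087 + -3·800 + -1·-322 = -13670
  a_12 = -1·-13670 + 3·5331 + -3·-2087 + -1·800 = 35124
  a_13 = -1·35124 + 3·-13670 + -3·5331 + -1·-2087 = -90040
  a_14 = -1·-90040 + 3·35124 + -3·-13670 + -1·5331 = 231091

-1,3,-3,-1 ; 231091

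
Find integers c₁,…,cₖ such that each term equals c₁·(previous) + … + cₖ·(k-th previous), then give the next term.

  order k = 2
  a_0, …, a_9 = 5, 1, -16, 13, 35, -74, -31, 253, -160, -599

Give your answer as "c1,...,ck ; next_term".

-1,-3 ; 1079

  a_2 = -1·1 + -3·5 = -16
  a_3 = -1·-16 + -3·1 = 13
  a_4 = -1·13 + -3·-16 = 35
  a_5 = -1·35 + -3·13 = -74
  a_6 = -1·-74 + -3·35 = -31
  a_7 = -1·-31 + -3·-74 = 253
  a_8 = -1·253 + -3·-31 = -160
  a_9 = -1·-160 + -3·253 = -599
  a_10 = -1·-599 + -3·-160 = 1079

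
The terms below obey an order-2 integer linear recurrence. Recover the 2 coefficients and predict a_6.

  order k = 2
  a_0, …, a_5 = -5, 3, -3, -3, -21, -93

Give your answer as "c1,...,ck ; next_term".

  a_2 = 4·3 + 3·-5 = -3
  a_3 = 4·-3 + 3·3 = -3
  a_4 = 4·-3 + 3·-3 = -21
  a_5 = 4·-21 + 3·-3 = -93
  a_6 = 4·-93 + 3·-21 = -435

4,3 ; -435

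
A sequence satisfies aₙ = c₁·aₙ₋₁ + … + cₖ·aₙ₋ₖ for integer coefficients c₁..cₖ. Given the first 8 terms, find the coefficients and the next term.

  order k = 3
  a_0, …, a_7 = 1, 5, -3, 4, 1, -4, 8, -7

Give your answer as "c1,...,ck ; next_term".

  a_3 = -1·-3 + 0·5 + 1·1 = 4
  a_4 = -1·4 + 0·-3 + 1·5 = 1
  a_5 = -1·1 + 0·4 + 1·-3 = -4
  a_6 = -1·-4 + 0·1 + 1·4 = 8
  a_7 = -1·8 + 0·-4 + 1·1 = -7
  a_8 = -1·-7 + 0·8 + 1·-4 = 3

-1,0,1 ; 3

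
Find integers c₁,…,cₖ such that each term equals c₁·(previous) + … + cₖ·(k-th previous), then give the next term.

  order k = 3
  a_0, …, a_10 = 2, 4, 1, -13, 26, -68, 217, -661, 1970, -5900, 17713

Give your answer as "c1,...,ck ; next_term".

-3,-1,-3 ; -53149

  a_3 = -3·1 + -1·4 + -3·2 = -13
  a_4 = -3·-13 + -1·1 + -3·4 = 26
  a_5 = -3·26 + -1·-13 + -3·1 = -68
  a_6 = -3·-68 + -1·26 + -3·-13 = 217
  a_7 = -3·217 + -1·-68 + -3·26 = -661
  a_8 = -3·-661 + -1·217 + -3·-68 = 1970
  a_9 = -3·1970 + -1·-661 + -3·217 = -5900
  a_10 = -3·-5900 + -1·1970 + -3·-661 = 17713
  a_11 = -3·17713 + -1·-5900 + -3·1970 = -53149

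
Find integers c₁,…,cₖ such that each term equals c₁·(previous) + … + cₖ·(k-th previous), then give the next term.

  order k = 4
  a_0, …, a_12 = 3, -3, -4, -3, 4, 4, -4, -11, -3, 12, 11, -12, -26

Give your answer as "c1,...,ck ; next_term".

1,-1,0,1 ; -2

  a_4 = 1·-3 + -1·-4 + 0·-3 + 1·3 = 4
  a_5 = 1·4 + -1·-3 + 0·-4 + 1·-3 = 4
  a_6 = 1·4 + -1·4 + 0·-3 + 1·-4 = -4
  a_7 = 1·-4 + -1·4 + 0·4 + 1·-3 = -11
  a_8 = 1·-11 + -1·-4 + 0·4 + 1·4 = -3
  a_9 = 1·-3 + -1·-11 + 0·-4 + 1·4 = 12
  a_10 = 1·12 + -1·-3 + 0·-11 + 1·-4 = 11
  a_11 = 1·11 + -1·12 + 0·-3 + 1·-11 = -12
  a_12 = 1·-12 + -1·11 + 0·12 + 1·-3 = -26
  a_13 = 1·-26 + -1·-12 + 0·11 + 1·12 = -2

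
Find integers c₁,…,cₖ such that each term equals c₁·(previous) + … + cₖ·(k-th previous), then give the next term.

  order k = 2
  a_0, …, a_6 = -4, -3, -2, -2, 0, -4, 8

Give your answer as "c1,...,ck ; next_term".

-2,2 ; -24

  a_2 = -2·-3 + 2·-4 = -2
  a_3 = -2·-2 + 2·-3 = -2
  a_4 = -2·-2 + 2·-2 = 0
  a_5 = -2·0 + 2·-2 = -4
  a_6 = -2·-4 + 2·0 = 8
  a_7 = -2·8 + 2·-4 = -24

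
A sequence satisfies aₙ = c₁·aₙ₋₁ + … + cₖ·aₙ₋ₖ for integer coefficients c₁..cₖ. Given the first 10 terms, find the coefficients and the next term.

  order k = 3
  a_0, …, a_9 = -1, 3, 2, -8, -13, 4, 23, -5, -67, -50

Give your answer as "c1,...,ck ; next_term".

  a_3 = 2·2 + -3·3 + 3·-1 = -8
  a_4 = 2·-8 + -3·2 + 3·3 = -13
  a_5 = 2·-13 + -3·-8 + 3·2 = 4
  a_6 = 2·4 + -3·-13 + 3·-8 = 23
  a_7 = 2·23 + -3·4 + 3·-13 = -5
  a_8 = 2·-5 + -3·23 + 3·4 = -67
  a_9 = 2·-67 + -3·-5 + 3·23 = -50
  a_10 = 2·-50 + -3·-67 + 3·-5 = 86

2,-3,3 ; 86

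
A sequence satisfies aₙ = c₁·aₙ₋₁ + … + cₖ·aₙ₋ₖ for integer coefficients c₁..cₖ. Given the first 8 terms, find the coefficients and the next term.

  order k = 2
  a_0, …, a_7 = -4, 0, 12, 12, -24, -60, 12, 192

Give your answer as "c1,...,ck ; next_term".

1,-3 ; 156

  a_2 = 1·0 + -3·-4 = 12
  a_3 = 1·12 + -3·0 = 12
  a_4 = 1·12 + -3·12 = -24
  a_5 = 1·-24 + -3·12 = -60
  a_6 = 1·-60 + -3·-24 = 12
  a_7 = 1·12 + -3·-60 = 192
  a_8 = 1·192 + -3·12 = 156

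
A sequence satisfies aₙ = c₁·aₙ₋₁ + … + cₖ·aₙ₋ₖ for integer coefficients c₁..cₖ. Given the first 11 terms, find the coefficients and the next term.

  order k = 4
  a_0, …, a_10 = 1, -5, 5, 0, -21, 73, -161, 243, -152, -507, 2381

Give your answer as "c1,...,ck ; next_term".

  a_4 = -3·0 + -3·5 + 1·-5 + -1·1 = -21
  a_5 = -3·-21 + -3·0 + 1·5 + -1·-5 = 73
  a_6 = -3·73 + -3·-21 + 1·0 + -1·5 = -161
  a_7 = -3·-161 + -3·73 + 1·-21 + -1·0 = 243
  a_8 = -3·243 + -3·-161 + 1·73 + -1·-21 = -152
  a_9 = -3·-152 + -3·243 + 1·-161 + -1·73 = -507
  a_10 = -3·-507 + -3·-152 + 1·243 + -1·-161 = 2381
  a_11 = -3·2381 + -3·-507 + 1·-152 + -1·243 = -6017

-3,-3,1,-1 ; -6017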